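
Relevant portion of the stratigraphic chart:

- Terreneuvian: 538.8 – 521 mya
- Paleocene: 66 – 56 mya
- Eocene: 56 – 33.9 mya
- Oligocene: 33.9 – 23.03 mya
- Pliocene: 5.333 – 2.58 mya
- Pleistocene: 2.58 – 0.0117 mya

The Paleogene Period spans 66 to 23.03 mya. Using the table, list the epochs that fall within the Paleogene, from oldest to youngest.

Paleocene, Eocene, Oligocene

Epochs with both bounds inside 66–23.03 Ma: Paleocene (66–56), Eocene (56–33.9), Oligocene (33.9–23.03).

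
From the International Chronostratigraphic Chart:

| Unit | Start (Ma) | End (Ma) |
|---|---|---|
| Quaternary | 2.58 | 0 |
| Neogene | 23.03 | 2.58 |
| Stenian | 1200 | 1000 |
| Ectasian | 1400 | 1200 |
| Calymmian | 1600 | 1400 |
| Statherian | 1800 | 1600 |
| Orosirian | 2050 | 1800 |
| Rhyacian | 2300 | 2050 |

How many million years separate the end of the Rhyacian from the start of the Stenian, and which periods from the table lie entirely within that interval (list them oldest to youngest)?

The Rhyacian closes at 2050 Ma and the Stenian opens at 1200 Ma, so the interval is 2050 − 1200 = 850 Myr.
A period fits inside if it starts at or after 2050 Ma and ends at or before 1200 Ma; oldest first that gives Orosirian, Statherian, Calymmian, Ectasian.

850 million years; Orosirian, Statherian, Calymmian, Ectasian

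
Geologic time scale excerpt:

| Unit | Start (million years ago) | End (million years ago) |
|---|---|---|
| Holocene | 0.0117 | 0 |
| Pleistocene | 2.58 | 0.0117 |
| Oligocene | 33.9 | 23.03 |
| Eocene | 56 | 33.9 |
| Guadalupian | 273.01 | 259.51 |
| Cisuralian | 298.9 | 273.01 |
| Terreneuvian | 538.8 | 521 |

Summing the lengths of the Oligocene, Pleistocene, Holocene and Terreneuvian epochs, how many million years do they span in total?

31.25 million years

Each duration: Oligocene = 10.87; Pleistocene = 2.5683; Holocene = 0.0117; Terreneuvian = 17.8.
Sum: 10.87 + 2.5683 + 0.0117 + 17.8 = 31.25 Myr.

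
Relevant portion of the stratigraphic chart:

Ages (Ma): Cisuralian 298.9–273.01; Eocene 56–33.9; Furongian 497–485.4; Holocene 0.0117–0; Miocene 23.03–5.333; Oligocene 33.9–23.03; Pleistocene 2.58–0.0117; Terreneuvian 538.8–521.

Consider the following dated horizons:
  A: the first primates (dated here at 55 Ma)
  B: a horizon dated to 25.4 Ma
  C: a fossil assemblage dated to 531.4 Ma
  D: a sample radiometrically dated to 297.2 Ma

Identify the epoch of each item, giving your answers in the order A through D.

Match each age against the start–end ranges in the excerpt: A = 55 Ma → Eocene (56–33.9); B = 25.4 Ma → Oligocene (33.9–23.03); C = 531.4 Ma → Terreneuvian (538.8–521); D = 297.2 Ma → Cisuralian (298.9–273.01).

A — Eocene; B — Oligocene; C — Terreneuvian; D — Cisuralian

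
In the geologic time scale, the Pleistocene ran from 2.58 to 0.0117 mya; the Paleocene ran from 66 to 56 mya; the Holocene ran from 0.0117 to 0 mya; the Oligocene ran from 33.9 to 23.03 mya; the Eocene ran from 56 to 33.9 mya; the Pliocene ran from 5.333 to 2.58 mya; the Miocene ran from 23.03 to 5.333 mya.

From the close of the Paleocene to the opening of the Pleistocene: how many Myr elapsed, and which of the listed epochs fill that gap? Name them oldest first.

End of Paleocene = 56 Ma; start of Pleistocene = 2.58 Ma.
Gap = 56 − 2.58 = 53.42 Myr.
Epochs wholly inside 56–2.58 Ma: Eocene (56–33.9), Oligocene (33.9–23.03), Miocene (23.03–5.333), Pliocene (5.333–2.58).

53.42 million years; Eocene, Oligocene, Miocene, Pliocene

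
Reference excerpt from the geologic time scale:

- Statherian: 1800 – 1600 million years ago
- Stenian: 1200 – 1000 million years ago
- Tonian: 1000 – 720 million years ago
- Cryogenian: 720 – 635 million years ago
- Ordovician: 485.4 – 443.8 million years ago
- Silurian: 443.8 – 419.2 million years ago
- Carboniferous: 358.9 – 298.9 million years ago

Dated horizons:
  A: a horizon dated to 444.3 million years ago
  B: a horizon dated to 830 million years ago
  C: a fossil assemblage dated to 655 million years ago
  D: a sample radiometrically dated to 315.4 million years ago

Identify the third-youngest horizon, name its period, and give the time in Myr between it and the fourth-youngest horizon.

Smaller Ma means younger, so youngest first: D 315.4 < A 444.3 < C 655 < B 830.
Counting 3 along gives C (655 Ma); the excerpt puts that inside the Cryogenian, 720–635 Ma.
Next in line is B (830 Ma), and 830 − 655 = 175 Myr.

C, in the Cryogenian; 175 million years to B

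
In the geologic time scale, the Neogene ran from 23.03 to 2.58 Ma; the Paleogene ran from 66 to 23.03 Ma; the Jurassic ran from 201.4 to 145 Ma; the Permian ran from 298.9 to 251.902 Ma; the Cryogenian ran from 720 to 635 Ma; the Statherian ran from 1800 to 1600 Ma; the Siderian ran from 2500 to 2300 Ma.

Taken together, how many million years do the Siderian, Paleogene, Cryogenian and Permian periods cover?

Duration is start − end for each: (2500 − 2300) + (66 − 23.03) + (720 − 635) + (298.9 − 251.902).
That is 200 + 42.97 + 85 + 46.998, which totals 374.968 million years.

374.968 million years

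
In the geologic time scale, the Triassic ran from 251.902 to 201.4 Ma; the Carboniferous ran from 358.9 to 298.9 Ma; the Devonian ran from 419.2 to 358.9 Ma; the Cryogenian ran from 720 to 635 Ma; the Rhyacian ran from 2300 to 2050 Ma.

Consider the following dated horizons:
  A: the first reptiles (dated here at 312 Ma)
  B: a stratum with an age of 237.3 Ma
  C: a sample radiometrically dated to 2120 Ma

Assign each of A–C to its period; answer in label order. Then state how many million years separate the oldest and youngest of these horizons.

A: 312 Ma lies in 358.9–298.9 Ma, so Carboniferous.
B: 237.3 Ma lies in 251.902–201.4 Ma, so Triassic.
C: 2120 Ma lies in 2300–2050 Ma, so Rhyacian.
Oldest = 2120 Ma, youngest = 237.3 Ma → span 1882.7 Myr.

A — Carboniferous; B — Triassic; C — Rhyacian; span 1882.7 million years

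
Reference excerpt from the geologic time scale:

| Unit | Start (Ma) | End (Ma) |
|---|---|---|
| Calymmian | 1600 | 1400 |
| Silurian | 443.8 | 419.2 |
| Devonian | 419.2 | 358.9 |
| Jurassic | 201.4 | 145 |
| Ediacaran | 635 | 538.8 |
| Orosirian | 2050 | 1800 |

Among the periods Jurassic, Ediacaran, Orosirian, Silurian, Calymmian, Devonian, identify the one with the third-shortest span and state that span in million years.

Durations: Jurassic 56.4; Ediacaran 96.2; Orosirian 250; Silurian 24.6; Calymmian 200; Devonian 60.3 Myr.
Sorted shortest-first: Silurian (24.6), Jurassic (56.4), Devonian (60.3), Ediacaran (96.2), Calymmian (200), Orosirian (250).
The third shortest is Devonian at 60.3 Myr.

Devonian, 60.3 million years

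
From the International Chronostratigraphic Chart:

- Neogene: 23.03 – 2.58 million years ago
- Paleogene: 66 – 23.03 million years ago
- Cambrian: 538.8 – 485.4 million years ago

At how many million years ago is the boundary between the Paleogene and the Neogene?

The Paleogene ends and the Neogene begins at 23.03 million years ago.

23.03 million years ago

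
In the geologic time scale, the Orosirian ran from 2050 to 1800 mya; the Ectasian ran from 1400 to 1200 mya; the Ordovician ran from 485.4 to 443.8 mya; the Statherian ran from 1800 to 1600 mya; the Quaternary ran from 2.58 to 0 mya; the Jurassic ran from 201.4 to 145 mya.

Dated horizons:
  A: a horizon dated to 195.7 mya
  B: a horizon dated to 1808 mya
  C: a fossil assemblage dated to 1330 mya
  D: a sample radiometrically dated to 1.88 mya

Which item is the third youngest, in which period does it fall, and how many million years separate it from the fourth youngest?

C, in the Ectasian; 478 million years to B

Smaller Ma means younger, so youngest first: D 1.88 < A 195.7 < C 1330 < B 1808.
Counting 3 along gives C (1330 Ma); the excerpt puts that inside the Ectasian, 1400–1200 Ma.
Next in line is B (1808 Ma), and 1808 − 1330 = 478 Myr.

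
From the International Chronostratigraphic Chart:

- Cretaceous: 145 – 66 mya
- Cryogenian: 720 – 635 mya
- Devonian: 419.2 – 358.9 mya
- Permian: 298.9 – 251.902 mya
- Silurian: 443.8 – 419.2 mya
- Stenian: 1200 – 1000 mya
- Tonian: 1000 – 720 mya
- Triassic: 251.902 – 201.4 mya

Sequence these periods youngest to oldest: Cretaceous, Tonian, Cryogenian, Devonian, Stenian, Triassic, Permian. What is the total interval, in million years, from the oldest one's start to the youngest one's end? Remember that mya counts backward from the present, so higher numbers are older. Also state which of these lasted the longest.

Cretaceous, Triassic, Permian, Devonian, Cryogenian, Tonian, Stenian; total span 1134 Myr; longest is Tonian

Start ages (Ma): Stenian 1200, Tonian 1000, Cryogenian 720, Devonian 419.2, Permian 298.9, Triassic 251.902, Cretaceous 145.
Ordered youngest to oldest: Cretaceous, Triassic, Permian, Devonian, Cryogenian, Tonian, Stenian.
Span = 1200 − 66 = 1134 Myr.
Durations: Tonian 280, Cretaceous 79, Stenian 200, Triassic 50.502, Permian 46.998, Cryogenian 85, Devonian 60.3 → longest is Tonian (280 Myr).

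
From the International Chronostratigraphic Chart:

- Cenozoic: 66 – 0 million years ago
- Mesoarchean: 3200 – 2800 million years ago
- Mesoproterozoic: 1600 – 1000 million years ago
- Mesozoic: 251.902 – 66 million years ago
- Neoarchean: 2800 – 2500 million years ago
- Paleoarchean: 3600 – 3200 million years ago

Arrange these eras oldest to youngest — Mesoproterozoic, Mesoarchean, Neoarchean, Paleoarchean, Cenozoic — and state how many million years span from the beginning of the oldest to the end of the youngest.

Start ages (Ma): Paleoarchean 3600, Mesoarchean 3200, Neoarchean 2800, Mesoproterozoic 1600, Cenozoic 66.
Ordered oldest to youngest: Paleoarchean, Mesoarchean, Neoarchean, Mesoproterozoic, Cenozoic.
Span = 3600 − 0 = 3600 Myr.

Paleoarchean → Mesoarchean → Neoarchean → Mesoproterozoic → Cenozoic; total span 3600 Myr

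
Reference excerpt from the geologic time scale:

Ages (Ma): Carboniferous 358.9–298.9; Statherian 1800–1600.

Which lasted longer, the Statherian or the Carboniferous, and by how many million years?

Statherian: 1800 − 1600 = 200 Myr.
Carboniferous: 358.9 − 298.9 = 60 Myr.
Difference: 200 − 60 = 140 Myr, so the Statherian was longer.

Statherian, by 140 million years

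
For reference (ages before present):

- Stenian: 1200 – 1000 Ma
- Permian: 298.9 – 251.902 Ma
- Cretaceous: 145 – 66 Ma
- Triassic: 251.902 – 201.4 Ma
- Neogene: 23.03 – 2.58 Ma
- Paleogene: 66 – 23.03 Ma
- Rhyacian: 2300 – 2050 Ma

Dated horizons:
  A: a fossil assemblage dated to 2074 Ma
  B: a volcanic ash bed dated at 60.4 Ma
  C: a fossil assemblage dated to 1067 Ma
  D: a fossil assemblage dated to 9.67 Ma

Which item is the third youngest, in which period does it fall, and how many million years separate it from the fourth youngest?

C, in the Stenian; 1007 million years to A

Sorted youngest-first by Ma: D (9.67), B (60.4), C (1067), A (2074).
The third youngest is C at 1067 Ma, which lies in 1200–1000 Ma: the Stenian.
The fourth youngest is A at 2074 Ma; separation = |1067 − 2074| = 1007 Myr.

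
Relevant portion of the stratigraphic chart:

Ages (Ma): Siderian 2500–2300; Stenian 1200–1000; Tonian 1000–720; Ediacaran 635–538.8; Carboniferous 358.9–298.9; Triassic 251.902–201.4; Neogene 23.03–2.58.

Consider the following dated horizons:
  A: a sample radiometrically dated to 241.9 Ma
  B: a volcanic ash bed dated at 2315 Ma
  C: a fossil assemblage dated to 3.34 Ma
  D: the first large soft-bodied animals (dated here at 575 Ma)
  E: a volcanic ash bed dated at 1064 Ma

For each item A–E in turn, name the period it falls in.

A: 241.9 Ma lies in 251.902–201.4 Ma, so Triassic.
B: 2315 Ma lies in 2500–2300 Ma, so Siderian.
C: 3.34 Ma lies in 23.03–2.58 Ma, so Neogene.
D: 575 Ma lies in 635–538.8 Ma, so Ediacaran.
E: 1064 Ma lies in 1200–1000 Ma, so Stenian.

A — Triassic; B — Siderian; C — Neogene; D — Ediacaran; E — Stenian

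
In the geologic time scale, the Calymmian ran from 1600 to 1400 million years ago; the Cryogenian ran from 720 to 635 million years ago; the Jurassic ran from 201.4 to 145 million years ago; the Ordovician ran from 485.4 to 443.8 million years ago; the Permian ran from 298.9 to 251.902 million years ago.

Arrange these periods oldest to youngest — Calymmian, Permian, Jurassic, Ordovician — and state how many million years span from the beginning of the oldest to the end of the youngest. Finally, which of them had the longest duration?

From the excerpt: Calymmian 1600–1400; Permian 298.9–251.902; Jurassic 201.4–145; Ordovician 485.4–443.8 (Ma).
Larger Ma is earlier, so the oldest is Calymmian and the youngest is Jurassic; oldest to youngest: Calymmian, Ordovician, Permian, Jurassic.
Oldest start 1600 minus youngest end 145 gives 1455 Myr overall.
Individual lengths (start − end): Permian 46.998; Calymmian 200; Jurassic 56.4; Ordovician 41.6. The largest is Calymmian at 200 Myr.

Calymmian → Ordovician → Permian → Jurassic; total span 1455 Myr; longest is Calymmian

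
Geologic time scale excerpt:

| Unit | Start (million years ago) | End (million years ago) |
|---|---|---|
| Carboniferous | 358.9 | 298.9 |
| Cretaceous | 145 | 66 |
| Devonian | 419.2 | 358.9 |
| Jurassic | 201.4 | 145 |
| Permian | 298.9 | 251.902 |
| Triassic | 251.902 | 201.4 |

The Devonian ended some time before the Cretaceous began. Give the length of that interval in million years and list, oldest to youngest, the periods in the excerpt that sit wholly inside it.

End of Devonian = 358.9 Ma; start of Cretaceous = 145 Ma.
Gap = 358.9 − 145 = 213.9 Myr.
Periods wholly inside 358.9–145 Ma: Carboniferous (358.9–298.9), Permian (298.9–251.902), Triassic (251.902–201.4), Jurassic (201.4–145).

213.9 million years; Carboniferous, Permian, Triassic, Jurassic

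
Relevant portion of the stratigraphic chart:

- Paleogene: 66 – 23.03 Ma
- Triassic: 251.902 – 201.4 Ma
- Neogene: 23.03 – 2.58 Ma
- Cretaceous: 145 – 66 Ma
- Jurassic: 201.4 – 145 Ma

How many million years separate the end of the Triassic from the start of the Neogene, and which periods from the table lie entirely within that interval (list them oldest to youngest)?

178.37 million years; Jurassic, Cretaceous, Paleogene

The Triassic closes at 201.4 Ma and the Neogene opens at 23.03 Ma, so the interval is 201.4 − 23.03 = 178.37 Myr.
A period fits inside if it starts at or after 201.4 Ma and ends at or before 23.03 Ma; oldest first that gives Jurassic, Cretaceous, Paleogene.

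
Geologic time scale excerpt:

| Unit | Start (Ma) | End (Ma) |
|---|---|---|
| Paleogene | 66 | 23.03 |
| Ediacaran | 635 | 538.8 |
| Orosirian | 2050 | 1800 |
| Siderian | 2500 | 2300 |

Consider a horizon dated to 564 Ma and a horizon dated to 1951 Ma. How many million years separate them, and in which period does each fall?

1387 million years apart; the first in the Ediacaran, the second in the Orosirian

Elapsed time: 1951 − 564 = 1387 Myr.
564 Ma lies within 635–538.8 Ma: Ediacaran.
1951 Ma lies within 2050–1800 Ma: Orosirian.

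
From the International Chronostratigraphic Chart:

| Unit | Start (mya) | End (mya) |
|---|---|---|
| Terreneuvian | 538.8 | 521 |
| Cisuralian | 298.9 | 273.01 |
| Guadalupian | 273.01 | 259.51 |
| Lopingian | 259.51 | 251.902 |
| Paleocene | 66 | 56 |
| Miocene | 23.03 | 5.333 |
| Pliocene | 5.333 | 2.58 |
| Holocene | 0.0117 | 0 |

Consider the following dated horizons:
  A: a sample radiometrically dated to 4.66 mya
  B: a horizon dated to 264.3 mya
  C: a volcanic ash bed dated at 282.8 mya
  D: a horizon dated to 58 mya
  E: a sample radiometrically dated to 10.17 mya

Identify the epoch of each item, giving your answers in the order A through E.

A — Pliocene; B — Guadalupian; C — Cisuralian; D — Paleocene; E — Miocene

Match each age against the start–end ranges in the excerpt: A = 4.66 Ma → Pliocene (5.333–2.58); B = 264.3 Ma → Guadalupian (273.01–259.51); C = 282.8 Ma → Cisuralian (298.9–273.01); D = 58 Ma → Paleocene (66–56); E = 10.17 Ma → Miocene (23.03–5.333).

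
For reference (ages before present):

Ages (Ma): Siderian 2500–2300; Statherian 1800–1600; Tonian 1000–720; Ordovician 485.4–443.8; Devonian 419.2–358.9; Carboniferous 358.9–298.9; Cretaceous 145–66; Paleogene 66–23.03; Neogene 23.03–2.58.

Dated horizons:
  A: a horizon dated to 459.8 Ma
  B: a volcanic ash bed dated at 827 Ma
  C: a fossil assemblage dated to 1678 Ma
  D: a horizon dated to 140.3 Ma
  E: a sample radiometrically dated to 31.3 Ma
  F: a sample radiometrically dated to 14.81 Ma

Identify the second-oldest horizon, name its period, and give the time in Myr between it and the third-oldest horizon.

B, in the Tonian; 367.2 million years to A

Larger Ma means older, so oldest first: C 1678 > B 827 > A 459.8 > D 140.3 > E 31.3 > F 14.81.
Counting 2 along gives B (827 Ma); the excerpt puts that inside the Tonian, 1000–720 Ma.
Next in line is A (459.8 Ma), and 827 − 459.8 = 367.2 Myr.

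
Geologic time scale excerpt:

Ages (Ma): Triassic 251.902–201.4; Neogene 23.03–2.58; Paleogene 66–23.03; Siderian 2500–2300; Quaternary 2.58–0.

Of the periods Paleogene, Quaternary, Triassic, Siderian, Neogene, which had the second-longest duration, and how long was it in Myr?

Triassic, 50.502 million years

Durations: Paleogene 42.97; Quaternary 2.58; Triassic 50.502; Siderian 200; Neogene 20.45 Myr.
Sorted longest-first: Siderian (200), Triassic (50.502), Paleogene (42.97), Neogene (20.45), Quaternary (2.58).
The second longest is Triassic at 50.502 Myr.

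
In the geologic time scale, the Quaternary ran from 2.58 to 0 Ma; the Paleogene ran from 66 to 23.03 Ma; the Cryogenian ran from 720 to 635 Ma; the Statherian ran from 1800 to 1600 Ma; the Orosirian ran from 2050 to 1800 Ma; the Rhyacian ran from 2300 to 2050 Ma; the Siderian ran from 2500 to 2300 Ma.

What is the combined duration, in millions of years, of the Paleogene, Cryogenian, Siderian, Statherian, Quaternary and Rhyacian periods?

Each duration: Paleogene = 42.97; Cryogenian = 85; Siderian = 200; Statherian = 200; Quaternary = 2.58; Rhyacian = 250.
Sum: 42.97 + 85 + 200 + 200 + 2.58 + 250 = 780.55 Myr.

780.55 million years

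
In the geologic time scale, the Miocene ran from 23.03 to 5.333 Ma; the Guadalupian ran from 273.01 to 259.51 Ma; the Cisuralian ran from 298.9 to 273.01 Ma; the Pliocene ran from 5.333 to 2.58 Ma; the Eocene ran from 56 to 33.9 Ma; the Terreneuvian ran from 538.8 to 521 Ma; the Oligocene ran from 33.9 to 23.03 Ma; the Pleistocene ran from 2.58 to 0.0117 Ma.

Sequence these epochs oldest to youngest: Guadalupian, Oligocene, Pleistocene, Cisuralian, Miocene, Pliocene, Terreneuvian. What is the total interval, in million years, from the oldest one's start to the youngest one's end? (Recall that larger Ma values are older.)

Start ages (Ma): Terreneuvian 538.8, Cisuralian 298.9, Guadalupian 273.01, Oligocene 33.9, Miocene 23.03, Pliocene 5.333, Pleistocene 2.58.
Ordered oldest to youngest: Terreneuvian, Cisuralian, Guadalupian, Oligocene, Miocene, Pliocene, Pleistocene.
Span = 538.8 − 0.0117 = 538.7883 Myr.

Terreneuvian, Cisuralian, Guadalupian, Oligocene, Miocene, Pliocene, Pleistocene; total span 538.7883 Myr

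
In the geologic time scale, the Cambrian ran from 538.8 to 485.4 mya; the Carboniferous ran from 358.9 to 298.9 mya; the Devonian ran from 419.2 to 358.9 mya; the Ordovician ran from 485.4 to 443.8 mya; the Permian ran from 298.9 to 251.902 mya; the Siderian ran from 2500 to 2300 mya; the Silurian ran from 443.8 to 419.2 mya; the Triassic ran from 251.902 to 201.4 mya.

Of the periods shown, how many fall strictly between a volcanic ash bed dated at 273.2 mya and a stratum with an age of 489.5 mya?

4

The older date is 489.5 Ma and the younger is 273.2 Ma.
Periods with start < 489.5 and end > 273.2 Ma: Ordovician (485.4–443.8), Silurian (443.8–419.2), Devonian (419.2–358.9), Carboniferous (358.9–298.9).
That is 4 complete periods.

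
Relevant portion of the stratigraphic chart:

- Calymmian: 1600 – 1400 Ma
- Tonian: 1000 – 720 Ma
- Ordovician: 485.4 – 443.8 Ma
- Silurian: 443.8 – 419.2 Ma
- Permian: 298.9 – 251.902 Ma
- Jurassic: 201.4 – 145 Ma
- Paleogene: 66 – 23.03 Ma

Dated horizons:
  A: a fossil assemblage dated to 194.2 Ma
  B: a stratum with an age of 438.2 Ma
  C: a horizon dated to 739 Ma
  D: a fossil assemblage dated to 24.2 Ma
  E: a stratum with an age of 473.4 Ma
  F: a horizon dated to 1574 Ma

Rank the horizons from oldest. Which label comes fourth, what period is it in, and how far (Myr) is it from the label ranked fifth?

Sorted oldest-first by Ma: F (1574), C (739), E (473.4), B (438.2), A (194.2), D (24.2).
The fourth oldest is B at 438.2 Ma, which lies in 443.8–419.2 Ma: the Silurian.
The fifth oldest is A at 194.2 Ma; separation = |438.2 − 194.2| = 244 Myr.

B, in the Silurian; 244 million years to A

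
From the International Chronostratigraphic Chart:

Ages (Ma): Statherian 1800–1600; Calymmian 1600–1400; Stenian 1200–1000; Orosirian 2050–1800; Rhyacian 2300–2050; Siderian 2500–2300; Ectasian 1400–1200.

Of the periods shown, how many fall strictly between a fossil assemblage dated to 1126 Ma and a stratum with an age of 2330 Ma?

2330 Ma sits inside the Siderian (2500–2300) and 1126 Ma inside the Stenian (1200–1000); neither of those is wholly between the two dates.
The listed periods lying completely between them are Rhyacian, Orosirian, Statherian, Calymmian, Ectasian — 5 in all.

5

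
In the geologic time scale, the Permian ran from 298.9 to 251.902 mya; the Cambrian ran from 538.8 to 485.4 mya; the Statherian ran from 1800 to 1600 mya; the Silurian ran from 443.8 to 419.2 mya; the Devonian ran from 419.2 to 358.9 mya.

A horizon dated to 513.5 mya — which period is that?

513.5 Ma lies between 538.8 and 485.4 Ma, so it falls in the Cambrian.

Cambrian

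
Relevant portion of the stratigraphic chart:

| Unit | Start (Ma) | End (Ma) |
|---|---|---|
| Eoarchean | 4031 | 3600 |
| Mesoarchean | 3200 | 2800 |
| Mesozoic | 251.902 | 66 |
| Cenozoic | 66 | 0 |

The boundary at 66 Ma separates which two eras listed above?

Mesozoic and Cenozoic

The Mesozoic ends at 66 Ma and the Cenozoic begins at 66 Ma, so they share that boundary.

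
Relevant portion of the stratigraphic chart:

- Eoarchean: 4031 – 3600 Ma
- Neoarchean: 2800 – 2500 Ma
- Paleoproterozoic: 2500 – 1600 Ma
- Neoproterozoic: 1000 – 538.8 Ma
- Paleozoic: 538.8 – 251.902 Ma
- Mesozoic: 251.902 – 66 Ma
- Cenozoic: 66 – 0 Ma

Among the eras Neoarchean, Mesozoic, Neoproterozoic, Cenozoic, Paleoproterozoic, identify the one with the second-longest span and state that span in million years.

Neoproterozoic, 461.2 million years

Durations: Neoarchean 300; Mesozoic 185.902; Neoproterozoic 461.2; Cenozoic 66; Paleoproterozoic 900 Myr.
Sorted longest-first: Paleoproterozoic (900), Neoproterozoic (461.2), Neoarchean (300), Mesozoic (185.902), Cenozoic (66).
The second longest is Neoproterozoic at 461.2 Myr.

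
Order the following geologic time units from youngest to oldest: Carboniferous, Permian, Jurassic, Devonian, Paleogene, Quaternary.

Quaternary → Paleogene → Jurassic → Permian → Carboniferous → Devonian

Era membership (oldest first within each) — Paleozoic: Devonian, Carboniferous, Permian; Mesozoic: Jurassic; Cenozoic: Paleogene, Quaternary. Paleozoic precedes Mesozoic, which precedes Cenozoic. Concatenating the groups in that era order and then reversing gives youngest to oldest.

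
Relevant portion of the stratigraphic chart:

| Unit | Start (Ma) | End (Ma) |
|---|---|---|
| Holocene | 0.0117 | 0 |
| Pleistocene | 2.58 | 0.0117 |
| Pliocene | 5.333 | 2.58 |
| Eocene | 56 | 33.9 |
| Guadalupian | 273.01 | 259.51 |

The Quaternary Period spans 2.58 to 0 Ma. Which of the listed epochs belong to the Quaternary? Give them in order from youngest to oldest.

Holocene, Pleistocene

Epochs with both bounds inside 2.58–0 Ma: Holocene (0.0117–0), Pleistocene (2.58–0.0117).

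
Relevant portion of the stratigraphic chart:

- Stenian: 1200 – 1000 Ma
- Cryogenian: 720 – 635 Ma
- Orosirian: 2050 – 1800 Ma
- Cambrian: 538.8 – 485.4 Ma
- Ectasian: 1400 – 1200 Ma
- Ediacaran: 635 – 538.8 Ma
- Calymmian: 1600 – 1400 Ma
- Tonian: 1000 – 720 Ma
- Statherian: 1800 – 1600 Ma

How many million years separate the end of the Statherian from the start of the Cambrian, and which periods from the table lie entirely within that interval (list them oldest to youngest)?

1061.2 million years; Calymmian, Ectasian, Stenian, Tonian, Cryogenian, Ediacaran

End of Statherian = 1600 Ma; start of Cambrian = 538.8 Ma.
Gap = 1600 − 538.8 = 1061.2 Myr.
Periods wholly inside 1600–538.8 Ma: Calymmian (1600–1400), Ectasian (1400–1200), Stenian (1200–1000), Tonian (1000–720), Cryogenian (720–635), Ediacaran (635–538.8).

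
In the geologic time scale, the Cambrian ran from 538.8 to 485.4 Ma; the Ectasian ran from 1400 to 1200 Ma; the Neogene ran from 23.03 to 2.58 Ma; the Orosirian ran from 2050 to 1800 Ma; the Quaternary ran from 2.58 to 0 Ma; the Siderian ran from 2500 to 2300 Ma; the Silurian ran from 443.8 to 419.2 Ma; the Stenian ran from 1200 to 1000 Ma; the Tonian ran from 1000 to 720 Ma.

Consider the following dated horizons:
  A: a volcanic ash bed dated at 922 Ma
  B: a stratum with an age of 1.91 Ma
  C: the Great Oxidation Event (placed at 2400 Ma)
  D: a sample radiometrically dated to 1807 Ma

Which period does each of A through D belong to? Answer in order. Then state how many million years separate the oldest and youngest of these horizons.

Match each age against the start–end ranges in the excerpt: A = 922 Ma → Tonian (1000–720); B = 1.91 Ma → Quaternary (2.58–0); C = 2400 Ma → Siderian (2500–2300); D = 1807 Ma → Orosirian (2050–1800).
The largest age is 2400 Ma and the smallest is 1.91 Ma; their difference is 2398.09 Myr.

A — Tonian; B — Quaternary; C — Siderian; D — Orosirian; span 2398.09 million years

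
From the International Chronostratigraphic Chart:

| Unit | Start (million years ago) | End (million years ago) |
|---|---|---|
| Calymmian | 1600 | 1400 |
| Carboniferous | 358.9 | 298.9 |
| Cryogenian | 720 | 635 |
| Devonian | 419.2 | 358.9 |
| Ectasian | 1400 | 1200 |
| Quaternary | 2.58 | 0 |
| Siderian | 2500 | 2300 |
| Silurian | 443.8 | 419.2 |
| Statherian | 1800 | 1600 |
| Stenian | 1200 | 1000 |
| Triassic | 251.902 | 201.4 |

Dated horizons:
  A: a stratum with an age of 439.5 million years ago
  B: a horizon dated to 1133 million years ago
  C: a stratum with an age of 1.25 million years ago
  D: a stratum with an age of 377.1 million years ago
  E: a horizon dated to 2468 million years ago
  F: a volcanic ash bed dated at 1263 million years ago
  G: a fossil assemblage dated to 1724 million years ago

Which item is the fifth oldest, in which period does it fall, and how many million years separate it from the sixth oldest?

A, in the Silurian; 62.4 million years to D

Sorted oldest-first by Ma: E (2468), G (1724), F (1263), B (1133), A (439.5), D (377.1), C (1.25).
The fifth oldest is A at 439.5 Ma, which lies in 443.8–419.2 Ma: the Silurian.
The sixth oldest is D at 377.1 Ma; separation = |439.5 − 377.1| = 62.4 Myr.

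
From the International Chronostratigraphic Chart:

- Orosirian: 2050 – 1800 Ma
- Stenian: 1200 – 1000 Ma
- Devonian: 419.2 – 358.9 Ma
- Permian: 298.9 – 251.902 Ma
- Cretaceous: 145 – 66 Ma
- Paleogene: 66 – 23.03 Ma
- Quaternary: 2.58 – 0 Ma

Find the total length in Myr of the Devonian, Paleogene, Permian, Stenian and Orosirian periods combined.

Duration is start − end for each: (419.2 − 358.9) + (66 − 23.03) + (298.9 − 251.902) + (1200 − 1000) + (2050 − 1800).
That is 60.3 + 42.97 + 46.998 + 200 + 250, which totals 600.268 million years.

600.268 million years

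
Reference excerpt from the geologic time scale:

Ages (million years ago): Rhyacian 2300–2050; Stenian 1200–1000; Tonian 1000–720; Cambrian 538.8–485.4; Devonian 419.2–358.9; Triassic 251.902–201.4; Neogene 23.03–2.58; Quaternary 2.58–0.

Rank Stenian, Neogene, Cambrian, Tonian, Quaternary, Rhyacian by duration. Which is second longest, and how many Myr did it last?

Start − end for each: Stenian 1200 − 1000 = 200; Neogene 23.03 − 2.58 = 20.45; Cambrian 538.8 − 485.4 = 53.4; Tonian 1000 − 720 = 280; Quaternary 2.58 − 0 = 2.58; Rhyacian 2300 − 2050 = 250.
Ranking these from longest: Tonian > Rhyacian > Stenian > Cambrian > Neogene > Quaternary.
Position 2 in that ranking is Rhyacian, which lasted 250 Myr.

Rhyacian, 250 million years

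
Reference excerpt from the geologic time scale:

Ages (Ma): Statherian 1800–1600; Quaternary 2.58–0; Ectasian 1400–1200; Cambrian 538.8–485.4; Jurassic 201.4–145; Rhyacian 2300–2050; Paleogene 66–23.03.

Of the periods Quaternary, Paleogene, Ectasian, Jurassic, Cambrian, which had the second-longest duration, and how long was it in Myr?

Durations: Quaternary 2.58; Paleogene 42.97; Ectasian 200; Jurassic 56.4; Cambrian 53.4 Myr.
Sorted longest-first: Ectasian (200), Jurassic (56.4), Cambrian (53.4), Paleogene (42.97), Quaternary (2.58).
The second longest is Jurassic at 56.4 Myr.

Jurassic, 56.4 million years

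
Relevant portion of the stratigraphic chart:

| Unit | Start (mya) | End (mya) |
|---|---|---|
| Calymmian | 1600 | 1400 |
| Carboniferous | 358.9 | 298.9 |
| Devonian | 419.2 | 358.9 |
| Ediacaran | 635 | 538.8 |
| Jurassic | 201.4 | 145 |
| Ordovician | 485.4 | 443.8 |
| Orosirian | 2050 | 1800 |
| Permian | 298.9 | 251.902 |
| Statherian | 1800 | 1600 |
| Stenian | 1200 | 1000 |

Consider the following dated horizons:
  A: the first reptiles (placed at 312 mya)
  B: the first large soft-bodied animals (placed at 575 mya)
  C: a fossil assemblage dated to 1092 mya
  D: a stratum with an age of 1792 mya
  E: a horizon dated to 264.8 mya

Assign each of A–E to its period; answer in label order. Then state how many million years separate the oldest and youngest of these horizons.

A: 312 Ma lies in 358.9–298.9 Ma, so Carboniferous.
B: 575 Ma lies in 635–538.8 Ma, so Ediacaran.
C: 1092 Ma lies in 1200–1000 Ma, so Stenian.
D: 1792 Ma lies in 1800–1600 Ma, so Statherian.
E: 264.8 Ma lies in 298.9–251.902 Ma, so Permian.
Oldest = 1792 Ma, youngest = 264.8 Ma → span 1527.2 Myr.

A — Carboniferous; B — Ediacaran; C — Stenian; D — Statherian; E — Permian; span 1527.2 million years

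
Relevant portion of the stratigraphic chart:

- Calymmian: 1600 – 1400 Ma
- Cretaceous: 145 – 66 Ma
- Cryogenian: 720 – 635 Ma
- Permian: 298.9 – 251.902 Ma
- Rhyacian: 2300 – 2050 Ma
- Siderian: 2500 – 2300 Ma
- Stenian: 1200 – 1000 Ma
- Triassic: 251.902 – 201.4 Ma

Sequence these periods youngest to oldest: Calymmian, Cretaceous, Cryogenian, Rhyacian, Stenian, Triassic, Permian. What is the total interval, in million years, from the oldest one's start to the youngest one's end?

From the excerpt: Calymmian 1600–1400; Cretaceous 145–66; Cryogenian 720–635; Rhyacian 2300–2050; Stenian 1200–1000; Triassic 251.902–201.4; Permian 298.9–251.902 (Ma).
Larger Ma is earlier, so the oldest is Rhyacian and the youngest is Cretaceous; youngest to oldest: Cretaceous, Triassic, Permian, Cryogenian, Stenian, Calymmian, Rhyacian.
Oldest start 2300 minus youngest end 66 gives 2234 Myr overall.

Cretaceous, Triassic, Permian, Cryogenian, Stenian, Calymmian, Rhyacian; total span 2234 Myr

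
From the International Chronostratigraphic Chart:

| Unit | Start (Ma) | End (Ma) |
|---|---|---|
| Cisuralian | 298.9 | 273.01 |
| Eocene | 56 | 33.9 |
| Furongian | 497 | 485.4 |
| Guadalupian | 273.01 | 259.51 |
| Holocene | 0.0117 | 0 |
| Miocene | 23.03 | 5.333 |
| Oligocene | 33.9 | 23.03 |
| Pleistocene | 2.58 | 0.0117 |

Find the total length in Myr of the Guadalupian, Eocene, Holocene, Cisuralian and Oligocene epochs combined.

72.3717 million years

Each duration: Guadalupian = 13.5; Eocene = 22.1; Holocene = 0.0117; Cisuralian = 25.89; Oligocene = 10.87.
Sum: 13.5 + 22.1 + 0.0117 + 25.89 + 10.87 = 72.3717 Myr.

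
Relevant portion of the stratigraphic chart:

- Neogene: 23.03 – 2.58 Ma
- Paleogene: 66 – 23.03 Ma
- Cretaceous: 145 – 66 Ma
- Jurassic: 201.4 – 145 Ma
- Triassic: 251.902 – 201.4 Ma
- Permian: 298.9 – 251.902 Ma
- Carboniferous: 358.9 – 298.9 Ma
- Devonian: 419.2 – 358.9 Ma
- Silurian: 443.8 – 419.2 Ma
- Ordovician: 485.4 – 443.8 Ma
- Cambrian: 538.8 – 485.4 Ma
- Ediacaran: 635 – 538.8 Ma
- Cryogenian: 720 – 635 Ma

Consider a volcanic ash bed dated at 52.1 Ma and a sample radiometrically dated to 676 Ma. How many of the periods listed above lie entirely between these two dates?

676 Ma sits inside the Cryogenian (720–635) and 52.1 Ma inside the Paleogene (66–23.03); neither of those is wholly between the two dates.
The listed periods lying completely between them are Ediacaran, Cambrian, Ordovician, Silurian, Devonian, Carboniferous, Permian, Triassic, Jurassic, Cretaceous — 10 in all.

10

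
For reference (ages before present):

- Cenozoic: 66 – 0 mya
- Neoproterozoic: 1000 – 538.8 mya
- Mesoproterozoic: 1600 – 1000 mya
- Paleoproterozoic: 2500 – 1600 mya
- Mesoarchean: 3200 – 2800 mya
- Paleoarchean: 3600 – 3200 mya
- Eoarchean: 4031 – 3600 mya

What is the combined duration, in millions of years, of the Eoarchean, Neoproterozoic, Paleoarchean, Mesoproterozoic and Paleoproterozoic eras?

Duration is start − end for each: (4031 − 3600) + (1000 − 538.8) + (3600 − 3200) + (1600 − 1000) + (2500 − 1600).
That is 431 + 461.2 + 400 + 600 + 900, which totals 2792.2 million years.

2792.2 million years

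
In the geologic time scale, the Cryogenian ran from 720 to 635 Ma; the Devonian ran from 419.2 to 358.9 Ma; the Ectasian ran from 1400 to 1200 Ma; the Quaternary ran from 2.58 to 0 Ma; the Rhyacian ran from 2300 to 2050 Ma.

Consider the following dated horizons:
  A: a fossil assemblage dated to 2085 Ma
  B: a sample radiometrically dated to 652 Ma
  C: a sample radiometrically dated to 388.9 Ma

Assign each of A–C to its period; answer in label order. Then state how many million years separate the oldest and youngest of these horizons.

A — Rhyacian; B — Cryogenian; C — Devonian; span 1696.1 million years

Match each age against the start–end ranges in the excerpt: A = 2085 Ma → Rhyacian (2300–2050); B = 652 Ma → Cryogenian (720–635); C = 388.9 Ma → Devonian (419.2–358.9).
The largest age is 2085 Ma and the smallest is 388.9 Ma; their difference is 1696.1 Myr.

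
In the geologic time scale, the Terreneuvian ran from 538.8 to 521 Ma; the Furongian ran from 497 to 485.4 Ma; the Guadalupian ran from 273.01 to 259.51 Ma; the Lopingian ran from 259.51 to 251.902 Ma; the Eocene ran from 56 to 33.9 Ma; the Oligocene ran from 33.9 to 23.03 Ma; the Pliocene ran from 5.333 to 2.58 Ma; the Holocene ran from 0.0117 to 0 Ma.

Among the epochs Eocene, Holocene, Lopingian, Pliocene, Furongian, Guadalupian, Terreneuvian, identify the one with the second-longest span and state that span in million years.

Terreneuvian, 17.8 million years

Start − end for each: Eocene 56 − 33.9 = 22.1; Holocene 0.0117 − 0 = 0.0117; Lopingian 259.51 − 251.902 = 7.608; Pliocene 5.333 − 2.58 = 2.753; Furongian 497 − 485.4 = 11.6; Guadalupian 273.01 − 259.51 = 13.5; Terreneuvian 538.8 − 521 = 17.8.
Ranking these from longest: Eocene > Terreneuvian > Guadalupian > Furongian > Lopingian > Pliocene > Holocene.
Position 2 in that ranking is Terreneuvian, which lasted 17.8 Myr.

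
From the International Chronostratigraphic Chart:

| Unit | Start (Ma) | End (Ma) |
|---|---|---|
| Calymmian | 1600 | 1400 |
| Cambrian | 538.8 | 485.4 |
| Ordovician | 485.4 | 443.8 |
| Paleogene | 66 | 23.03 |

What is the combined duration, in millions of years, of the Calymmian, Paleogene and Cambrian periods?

Duration is start − end for each: (1600 − 1400) + (66 − 23.03) + (538.8 − 485.4).
That is 200 + 42.97 + 53.4, which totals 296.37 million years.

296.37 million years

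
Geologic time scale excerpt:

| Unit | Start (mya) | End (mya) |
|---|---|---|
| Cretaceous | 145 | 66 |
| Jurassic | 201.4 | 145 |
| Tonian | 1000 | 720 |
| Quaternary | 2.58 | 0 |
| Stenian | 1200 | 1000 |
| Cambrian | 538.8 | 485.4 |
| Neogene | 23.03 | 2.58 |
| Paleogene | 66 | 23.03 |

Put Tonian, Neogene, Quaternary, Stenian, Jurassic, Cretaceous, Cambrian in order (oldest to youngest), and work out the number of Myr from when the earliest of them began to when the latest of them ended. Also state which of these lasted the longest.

Stenian → Tonian → Cambrian → Jurassic → Cretaceous → Neogene → Quaternary; total span 1200 Myr; longest is Tonian

From the excerpt: Tonian 1000–720; Neogene 23.03–2.58; Quaternary 2.58–0; Stenian 1200–1000; Jurassic 201.4–145; Cretaceous 145–66; Cambrian 538.8–485.4 (Ma).
Larger Ma is earlier, so the oldest is Stenian and the youngest is Quaternary; oldest to youngest: Stenian, Tonian, Cambrian, Jurassic, Cretaceous, Neogene, Quaternary.
Oldest start 1200 minus youngest end 0 gives 1200 Myr overall.
Individual lengths (start − end): Jurassic 56.4; Tonian 280; Neogene 20.45; Cambrian 53.4; Stenian 200; Quaternary 2.58; Cretaceous 79. The largest is Tonian at 280 Myr.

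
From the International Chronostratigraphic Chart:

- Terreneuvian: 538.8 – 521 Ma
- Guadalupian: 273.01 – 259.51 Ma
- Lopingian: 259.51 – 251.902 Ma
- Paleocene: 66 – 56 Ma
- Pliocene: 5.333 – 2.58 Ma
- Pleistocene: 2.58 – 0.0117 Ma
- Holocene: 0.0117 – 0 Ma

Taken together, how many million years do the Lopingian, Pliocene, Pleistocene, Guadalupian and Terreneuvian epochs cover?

Each duration: Lopingian = 7.608; Pliocene = 2.753; Pleistocene = 2.5683; Guadalupian = 13.5; Terreneuvian = 17.8.
Sum: 7.608 + 2.753 + 2.5683 + 13.5 + 17.8 = 44.2293 Myr.

44.2293 million years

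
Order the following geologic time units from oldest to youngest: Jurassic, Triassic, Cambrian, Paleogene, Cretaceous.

Era membership (oldest first within each) — Paleozoic: Cambrian; Mesozoic: Triassic, Jurassic, Cretaceous; Cenozoic: Paleogene. Paleozoic precedes Mesozoic, which precedes Cenozoic. Concatenating the groups in that era order gives oldest to youngest directly.

Cambrian, Triassic, Jurassic, Cretaceous, Paleogene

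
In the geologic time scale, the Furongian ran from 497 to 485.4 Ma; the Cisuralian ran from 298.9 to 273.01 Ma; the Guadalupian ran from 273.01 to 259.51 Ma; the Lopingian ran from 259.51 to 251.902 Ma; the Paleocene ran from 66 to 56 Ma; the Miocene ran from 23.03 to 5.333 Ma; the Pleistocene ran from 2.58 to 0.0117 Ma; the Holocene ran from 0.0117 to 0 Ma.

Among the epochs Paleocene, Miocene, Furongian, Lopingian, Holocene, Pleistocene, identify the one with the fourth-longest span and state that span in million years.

Durations: Paleocene 10; Miocene 17.697; Furongian 11.6; Lopingian 7.608; Holocene 0.0117; Pleistocene 2.5683 Myr.
Sorted longest-first: Miocene (17.697), Furongian (11.6), Paleocene (10), Lopingian (7.608), Pleistocene (2.5683), Holocene (0.0117).
The fourth longest is Lopingian at 7.608 Myr.

Lopingian, 7.608 million years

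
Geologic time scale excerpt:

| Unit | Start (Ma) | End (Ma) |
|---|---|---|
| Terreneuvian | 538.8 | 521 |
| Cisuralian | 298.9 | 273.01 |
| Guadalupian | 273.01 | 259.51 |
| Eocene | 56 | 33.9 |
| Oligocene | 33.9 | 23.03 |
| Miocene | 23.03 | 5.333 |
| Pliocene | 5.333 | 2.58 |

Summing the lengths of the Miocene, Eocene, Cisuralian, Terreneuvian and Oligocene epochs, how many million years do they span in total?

Each duration: Miocene = 17.697; Eocene = 22.1; Cisuralian = 25.89; Terreneuvian = 17.8; Oligocene = 10.87.
Sum: 17.697 + 22.1 + 25.89 + 17.8 + 10.87 = 94.357 Myr.

94.357 million years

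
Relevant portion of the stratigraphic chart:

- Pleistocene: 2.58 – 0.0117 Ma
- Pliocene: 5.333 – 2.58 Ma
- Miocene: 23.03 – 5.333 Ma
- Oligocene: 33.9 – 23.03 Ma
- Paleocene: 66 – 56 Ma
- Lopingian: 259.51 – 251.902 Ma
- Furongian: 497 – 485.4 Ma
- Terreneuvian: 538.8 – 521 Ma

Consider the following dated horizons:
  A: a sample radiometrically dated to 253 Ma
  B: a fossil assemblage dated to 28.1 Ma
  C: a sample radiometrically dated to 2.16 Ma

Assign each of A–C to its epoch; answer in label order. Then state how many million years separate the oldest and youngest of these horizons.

A — Lopingian; B — Oligocene; C — Pleistocene; span 250.84 million years

Match each age against the start–end ranges in the excerpt: A = 253 Ma → Lopingian (259.51–251.902); B = 28.1 Ma → Oligocene (33.9–23.03); C = 2.16 Ma → Pleistocene (2.58–0.0117).
The largest age is 253 Ma and the smallest is 2.16 Ma; their difference is 250.84 Myr.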